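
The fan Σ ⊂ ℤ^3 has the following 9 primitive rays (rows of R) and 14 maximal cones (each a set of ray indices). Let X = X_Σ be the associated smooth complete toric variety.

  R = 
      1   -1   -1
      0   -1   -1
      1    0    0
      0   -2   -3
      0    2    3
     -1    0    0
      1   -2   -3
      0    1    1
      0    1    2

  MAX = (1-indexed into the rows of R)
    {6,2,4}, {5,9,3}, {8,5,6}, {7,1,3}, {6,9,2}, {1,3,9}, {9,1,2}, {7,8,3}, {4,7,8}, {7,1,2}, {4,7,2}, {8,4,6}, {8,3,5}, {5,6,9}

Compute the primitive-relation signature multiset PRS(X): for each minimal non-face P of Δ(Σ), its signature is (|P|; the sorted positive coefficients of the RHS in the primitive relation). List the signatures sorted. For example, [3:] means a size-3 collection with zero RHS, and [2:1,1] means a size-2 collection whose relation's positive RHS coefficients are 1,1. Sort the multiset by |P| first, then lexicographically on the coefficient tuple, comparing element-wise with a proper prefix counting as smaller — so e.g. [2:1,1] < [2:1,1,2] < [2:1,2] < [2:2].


15 collections generate NE(X_Σ); each relation:

  P={2,8}:  v_{2} + v_{8} = 0  so sig = [2:]
  P={3,6}:  v_{3} + v_{6} = 0  so sig = [2:]
  P={4,5}:  v_{4} + v_{5} = 0  so sig = [2:]
  P={1,6}:  v_{1} + v_{6} = v_{2}  so sig = [2:1]
  P={1,8}:  v_{1} + v_{8} = v_{3}  so sig = [2:1]
  P={2,3}:  v_{2} + v_{3} = v_{1}  so sig = [2:1]
  P={2,5}:  v_{2} + v_{5} = v_{9}  so sig = [2:1]
  P={3,4}:  v_{3} + v_{4} = v_{7}  so sig = [2:1]
  P={4,9}:  v_{4} + v_{9} = v_{2}  so sig = [2:1]
  P={5,7}:  v_{5} + v_{7} = v_{3}  so sig = [2:1]
  P={6,7}:  v_{6} + v_{7} = v_{4}  so sig = [2:1]
  P={7,9}:  v_{7} + v_{9} = v_{1}  so sig = [2:1]
  P={8,9}:  v_{8} + v_{9} = v_{5}  so sig = [2:1]
  P={1,4}:  v_{1} + v_{4} = v_{2} + v_{7}  so sig = [2:1,1]
  P={1,5}:  v_{1} + v_{5} = v_{3} + v_{9}  so sig = [2:1,1]

so the primitive-relation signature multiset is
    [2:]
    [2:]
    [2:]
    [2:1]
    [2:1]
    [2:1]
    [2:1]
    [2:1]
    [2:1]
    [2:1]
    [2:1]
    [2:1]
    [2:1]
    [2:1,1]
    [2:1,1]


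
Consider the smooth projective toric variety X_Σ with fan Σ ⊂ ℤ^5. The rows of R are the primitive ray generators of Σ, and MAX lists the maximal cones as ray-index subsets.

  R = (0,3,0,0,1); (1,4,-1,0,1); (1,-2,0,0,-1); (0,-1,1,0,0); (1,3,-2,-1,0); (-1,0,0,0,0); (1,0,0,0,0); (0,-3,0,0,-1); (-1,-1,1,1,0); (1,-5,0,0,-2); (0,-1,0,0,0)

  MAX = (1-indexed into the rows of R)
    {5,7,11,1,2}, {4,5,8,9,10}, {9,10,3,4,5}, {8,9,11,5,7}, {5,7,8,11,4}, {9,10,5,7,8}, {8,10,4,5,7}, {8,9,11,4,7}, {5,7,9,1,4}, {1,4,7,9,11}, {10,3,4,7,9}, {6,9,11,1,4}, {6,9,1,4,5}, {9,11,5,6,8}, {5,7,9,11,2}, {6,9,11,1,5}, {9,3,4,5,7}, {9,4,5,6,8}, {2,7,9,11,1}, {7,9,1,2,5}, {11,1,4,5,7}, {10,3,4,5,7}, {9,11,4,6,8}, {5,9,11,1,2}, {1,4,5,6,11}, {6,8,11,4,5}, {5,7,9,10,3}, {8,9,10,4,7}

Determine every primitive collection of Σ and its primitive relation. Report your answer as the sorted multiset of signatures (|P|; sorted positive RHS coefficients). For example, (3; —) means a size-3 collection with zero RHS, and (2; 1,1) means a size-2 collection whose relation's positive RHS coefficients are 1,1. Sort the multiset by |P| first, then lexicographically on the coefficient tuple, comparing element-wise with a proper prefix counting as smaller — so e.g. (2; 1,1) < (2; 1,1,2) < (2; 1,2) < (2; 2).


Σ has 18 primitive collections:

  {1,8}:  v_{1} + v_{8} = 0 ; sig = (2; —)
  {6,7}:  v_{6} + v_{7} = 0 ; sig = (2; —)
  {1,10}:  v_{1} + v_{10} = v_{3} ; sig = (2; 1)
  {3,8}:  v_{3} + v_{8} = v_{10} ; sig = (2; 1)
  {2,4}:  v_{2} + v_{4} = v_{1} + v_{7} ; sig = (2; 1,1)
  {3,11}:  v_{3} + v_{11} = v_{7} + v_{8} ; sig = (2; 1,1)
  {1,3}:  v_{1} + v_{3} = v_{4} + v_{5} + v_{7} + v_{9} ; sig = (2; 1,1,1,1)
  {2,6}:  v_{2} + v_{6} = v_{1} + v_{5} + v_{9} + v_{11} ; sig = (2; 1,1,1,1)
  {2,8}:  v_{2} + v_{8} = v_{5} + v_{7} + v_{9} + v_{11} ; sig = (2; 1,1,1,1)
  {3,6}:  v_{3} + v_{6} = v_{4} + v_{5} + v_{8} + v_{9} ; sig = (2; 1,1,1,1)
  {2,10}:  v_{2} + v_{10} = v_{5} + 2·v_{7} + v_{8} + v_{9} ; sig = (2; 1,1,1,2)
  {6,10}:  v_{6} + v_{10} = v_{4} + v_{5} + 2·v_{8} + v_{9} ; sig = (2; 1,1,1,2)
  {2,3}:  v_{2} + v_{3} = v_{5} + 2·v_{7} + v_{9} ; sig = (2; 1,1,2)
  {10,11}:  v_{10} + v_{11} = v_{7} + 2·v_{8} ; sig = (2; 1,2)
  {4,5,9,11}:  v_{4} + v_{5} + v_{9} + v_{11} = 0 ; sig = (4; —)
  {1,5,7,9,11}:  v_{1} + v_{5} + v_{7} + v_{9} + v_{11} = v_{2} ; sig = (5; 1)
  {4,5,7,8,9}:  v_{4} + v_{5} + v_{7} + v_{8} + v_{9} = v_{3} ; sig = (5; 1)
  {4,5,7,9,10}:  v_{4} + v_{5} + v_{7} + v_{9} + v_{10} = 2·v_{3} ; sig = (5; 2)

so the primitive-relation signature multiset is
{ (2; —) ×2,  (2; 1) ×2,  (2; 1,1) ×2,  (2; 1,1,1,1) ×4,  (2; 1,1,1,2) ×2,  (2; 1,1,2),  (2; 1,2),  (4; —),  (5; 1) ×2,  (5; 2) }


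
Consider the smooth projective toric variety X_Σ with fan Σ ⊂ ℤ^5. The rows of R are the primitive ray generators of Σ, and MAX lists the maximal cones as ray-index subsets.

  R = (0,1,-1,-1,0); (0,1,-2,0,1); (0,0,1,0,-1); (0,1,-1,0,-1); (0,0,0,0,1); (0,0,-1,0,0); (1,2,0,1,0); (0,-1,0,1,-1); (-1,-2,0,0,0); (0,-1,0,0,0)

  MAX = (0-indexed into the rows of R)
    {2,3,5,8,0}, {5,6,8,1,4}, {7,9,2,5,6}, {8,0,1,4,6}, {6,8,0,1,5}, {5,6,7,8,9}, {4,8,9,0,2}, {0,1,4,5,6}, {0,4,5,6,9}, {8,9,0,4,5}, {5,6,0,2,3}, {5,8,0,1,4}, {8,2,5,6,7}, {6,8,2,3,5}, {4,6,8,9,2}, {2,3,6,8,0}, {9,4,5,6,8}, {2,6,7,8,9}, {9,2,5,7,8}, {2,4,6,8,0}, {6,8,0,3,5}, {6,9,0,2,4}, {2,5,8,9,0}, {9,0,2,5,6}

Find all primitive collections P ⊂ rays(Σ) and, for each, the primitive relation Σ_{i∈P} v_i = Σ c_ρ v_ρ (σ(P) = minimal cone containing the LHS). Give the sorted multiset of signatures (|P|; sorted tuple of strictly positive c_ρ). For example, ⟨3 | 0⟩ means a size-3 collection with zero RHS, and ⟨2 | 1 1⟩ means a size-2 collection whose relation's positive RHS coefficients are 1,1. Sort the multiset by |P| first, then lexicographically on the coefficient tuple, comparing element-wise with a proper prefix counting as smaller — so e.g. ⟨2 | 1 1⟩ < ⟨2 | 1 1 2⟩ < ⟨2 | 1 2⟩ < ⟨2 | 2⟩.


Minimal non-faces — 14 found among 10 rays, 24 max cones:

  P={1,2}:  v_{1} + v_{2} = v_{0} + v_{6} + v_{8}  ⟹  sig = ⟨2 | 1 1 1⟩
  P={3,4}:  v_{3} + v_{4} = v_{0} + v_{6} + v_{8}  ⟹  sig = ⟨2 | 1 1 1⟩
  P={4,7}:  v_{4} + v_{7} = v_{6} + v_{8} + v_{9}  ⟹  sig = ⟨2 | 1 1 1⟩
  P={1,7}:  v_{1} + v_{7} = 2·v_{5} + v_{6} + v_{8}  ⟹  sig = ⟨2 | 1 1 2⟩
  P={3,7}:  v_{3} + v_{7} = 2·v_{2} + 3·v_{5} + v_{6} + v_{8}  ⟹  sig = ⟨2 | 1 1 2 3⟩
  P={0,7}:  v_{0} + v_{7} = v_{2} + 2·v_{5}  ⟹  sig = ⟨2 | 1 2⟩
  P={1,9}:  v_{1} + v_{9} = v_{4} + 2·v_{5}  ⟹  sig = ⟨2 | 1 2⟩
  P={3,9}:  v_{3} + v_{9} = v_{2} + 2·v_{5}  ⟹  sig = ⟨2 | 1 2⟩
  P={1,3}:  v_{1} + v_{3} = 2·v_{0} + v_{5} + 2·v_{6} + 2·v_{8}  ⟹  sig = ⟨2 | 1 2 2 2⟩
  P={2,4,5}:  v_{2} + v_{4} + v_{5} = 0  ⟹  sig = ⟨3 | 0⟩
  P={0,6,8,9}:  v_{0} + v_{6} + v_{8} + v_{9} = v_{5}  ⟹  sig = ⟨4 | 1⟩
  P={0,2,5,6,8}:  v_{0} + v_{2} + v_{5} + v_{6} + v_{8} = v_{3}  ⟹  sig = ⟨5 | 1⟩
  P={0,4,5,6,8}:  v_{0} + v_{4} + v_{5} + v_{6} + v_{8} = v_{1}  ⟹  sig = ⟨5 | 1⟩
  P={2,5,6,8,9}:  v_{2} + v_{5} + v_{6} + v_{8} + v_{9} = v_{7}  ⟹  sig = ⟨5 | 1⟩

Signatures (|P|; sorted positive RHS coefficients), sorted:
    ⟨2 | 1 1 1⟩
    ⟨2 | 1 1 1⟩
    ⟨2 | 1 1 1⟩
    ⟨2 | 1 1 2⟩
    ⟨2 | 1 1 2 3⟩
    ⟨2 | 1 2⟩
    ⟨2 | 1 2⟩
    ⟨2 | 1 2⟩
    ⟨2 | 1 2 2 2⟩
    ⟨3 | 0⟩
    ⟨4 | 1⟩
    ⟨5 | 1⟩
    ⟨5 | 1⟩
    ⟨5 | 1⟩


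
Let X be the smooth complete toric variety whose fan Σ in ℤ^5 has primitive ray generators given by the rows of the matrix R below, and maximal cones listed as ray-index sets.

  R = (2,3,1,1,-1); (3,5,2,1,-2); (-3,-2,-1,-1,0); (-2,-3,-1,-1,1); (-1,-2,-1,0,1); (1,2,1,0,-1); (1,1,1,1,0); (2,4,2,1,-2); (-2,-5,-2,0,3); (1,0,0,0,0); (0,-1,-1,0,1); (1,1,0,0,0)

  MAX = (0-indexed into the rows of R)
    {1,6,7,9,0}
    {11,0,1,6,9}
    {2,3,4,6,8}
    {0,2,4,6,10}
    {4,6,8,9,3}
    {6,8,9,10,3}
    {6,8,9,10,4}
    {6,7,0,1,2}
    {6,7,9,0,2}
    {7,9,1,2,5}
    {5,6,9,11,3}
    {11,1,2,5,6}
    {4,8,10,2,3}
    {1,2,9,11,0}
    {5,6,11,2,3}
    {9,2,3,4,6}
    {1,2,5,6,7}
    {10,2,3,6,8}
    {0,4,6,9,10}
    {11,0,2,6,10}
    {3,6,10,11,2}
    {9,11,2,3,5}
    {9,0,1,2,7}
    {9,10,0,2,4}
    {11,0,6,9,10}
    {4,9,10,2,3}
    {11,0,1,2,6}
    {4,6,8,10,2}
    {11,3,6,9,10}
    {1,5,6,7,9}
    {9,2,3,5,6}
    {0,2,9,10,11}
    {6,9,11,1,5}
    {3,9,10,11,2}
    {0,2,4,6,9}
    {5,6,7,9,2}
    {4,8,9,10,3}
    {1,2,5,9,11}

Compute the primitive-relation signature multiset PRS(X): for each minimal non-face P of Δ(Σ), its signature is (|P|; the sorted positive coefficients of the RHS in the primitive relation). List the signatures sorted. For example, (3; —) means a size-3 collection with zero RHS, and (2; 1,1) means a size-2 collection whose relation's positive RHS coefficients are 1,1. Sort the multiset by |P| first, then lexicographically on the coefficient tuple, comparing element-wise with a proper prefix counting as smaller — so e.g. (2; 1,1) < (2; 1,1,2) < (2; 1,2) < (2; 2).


Δ(Σ) — 12 vertices, 22 min non-faces:

  • {0,3}:  v_{0} + v_{3} = 0 ; sig = (2; —)
  • {4,5}:  v_{4} + v_{5} = 0 ; sig = (2; —)
  • {0,5}:  v_{0} + v_{5} = v_{1} ; sig = (2; 1)
  • {1,3}:  v_{1} + v_{3} = v_{5} ; sig = (2; 1)
  • {1,4}:  v_{1} + v_{4} = v_{0} ; sig = (2; 1)
  • {4,11}:  v_{4} + v_{11} = v_{10} ; sig = (2; 1)
  • {5,10}:  v_{5} + v_{10} = v_{11} ; sig = (2; 1)
  • {7,10}:  v_{7} + v_{10} = v_{0} ; sig = (2; 1)
  • {7,11}:  v_{7} + v_{11} = v_{1} ; sig = (2; 1)
  • {1,8}:  v_{1} + v_{8} = v_{6} + v_{10} ; sig = (2; 1,1)
  • {1,10}:  v_{1} + v_{10} = v_{0} + v_{11} ; sig = (2; 1,1)
  • {7,8}:  v_{7} + v_{8} = v_{4} + v_{6} ; sig = (2; 1,1)
  • {0,8}:  v_{0} + v_{8} = v_{4} + v_{6} + v_{10} ; sig = (2; 1,1,1)
  • {5,8}:  v_{5} + v_{8} = v_{3} + v_{6} + v_{10} ; sig = (2; 1,1,1)
  • {3,7}:  v_{3} + v_{7} = v_{2} + v_{5} + v_{6} + v_{9} ; sig = (2; 1,1,1,1)
  • {4,7}:  v_{4} + v_{7} = v_{0} + v_{2} + v_{6} + v_{9} ; sig = (2; 1,1,1,1)
  • {8,11}:  v_{8} + v_{11} = v_{3} + v_{6} + 2·v_{10} ; sig = (2; 1,1,2)
  • {2,8,9}:  v_{2} + v_{8} + v_{9} = v_{3} + 2·v_{4} ; sig = (3; 1,2)
  • {2,6,9,11}:  v_{2} + v_{6} + v_{9} + v_{11} = 0 ; sig = (4; —)
  • {1,2,6,9}:  v_{1} + v_{2} + v_{6} + v_{9} = v_{7} ; sig = (4; 1)
  • {2,6,9,10}:  v_{2} + v_{6} + v_{9} + v_{10} = v_{4} ; sig = (4; 1)
  • {3,4,6,10}:  v_{3} + v_{4} + v_{6} + v_{10} = v_{8} ; sig = (4; 1)

so the primitive-relation signature multiset is
[(2; —), (2; —), (2; 1), (2; 1), (2; 1), (2; 1), (2; 1), (2; 1), (2; 1), (2; 1,1), (2; 1,1), (2; 1,1), (2; 1,1,1), (2; 1,1,1), (2; 1,1,1,1), (2; 1,1,1,1), (2; 1,1,2), (3; 1,2), (4; —), (4; 1), (4; 1), (4; 1)]


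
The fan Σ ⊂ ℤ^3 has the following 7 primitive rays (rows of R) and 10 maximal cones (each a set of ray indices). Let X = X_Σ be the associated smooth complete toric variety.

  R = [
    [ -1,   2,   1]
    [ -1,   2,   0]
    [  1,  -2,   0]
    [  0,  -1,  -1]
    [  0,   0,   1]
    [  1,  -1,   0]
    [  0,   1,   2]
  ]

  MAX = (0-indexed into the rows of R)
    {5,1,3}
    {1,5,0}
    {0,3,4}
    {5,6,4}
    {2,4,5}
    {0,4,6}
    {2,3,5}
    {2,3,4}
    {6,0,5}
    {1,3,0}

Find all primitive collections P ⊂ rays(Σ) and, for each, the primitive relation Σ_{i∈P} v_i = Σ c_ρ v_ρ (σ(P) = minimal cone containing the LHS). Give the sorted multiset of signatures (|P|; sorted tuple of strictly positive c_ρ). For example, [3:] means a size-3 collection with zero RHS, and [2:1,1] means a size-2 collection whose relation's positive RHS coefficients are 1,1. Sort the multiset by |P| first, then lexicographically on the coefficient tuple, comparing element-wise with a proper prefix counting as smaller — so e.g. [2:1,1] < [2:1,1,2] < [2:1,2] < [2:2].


The 9 primitive collections of Σ (r=7, n=3):

  {1,2}:  v_{1} + v_{2} = 0 — sig = [2:]
  {0,2}:  v_{0} + v_{2} = v_{4} — sig = [2:1]
  {1,4}:  v_{1} + v_{4} = v_{0} — sig = [2:1]
  {3,6}:  v_{3} + v_{6} = v_{4} — sig = [2:1]
  {1,6}:  v_{1} + v_{6} = 2·v_{0} + v_{5} — sig = [2:1,2]
  {2,6}:  v_{2} + v_{6} = 2·v_{4} + v_{5} — sig = [2:1,2]
  {0,3,5}:  v_{0} + v_{3} + v_{5} = 0 — sig = [3:]
  {0,4,5}:  v_{0} + v_{4} + v_{5} = v_{6} — sig = [3:1]
  {3,4,5}:  v_{3} + v_{4} + v_{5} = v_{2} — sig = [3:1]

Hence PRS(X_Σ) =
[[2:], [2:1], [2:1], [2:1], [2:1,2], [2:1,2], [3:], [3:1], [3:1]]


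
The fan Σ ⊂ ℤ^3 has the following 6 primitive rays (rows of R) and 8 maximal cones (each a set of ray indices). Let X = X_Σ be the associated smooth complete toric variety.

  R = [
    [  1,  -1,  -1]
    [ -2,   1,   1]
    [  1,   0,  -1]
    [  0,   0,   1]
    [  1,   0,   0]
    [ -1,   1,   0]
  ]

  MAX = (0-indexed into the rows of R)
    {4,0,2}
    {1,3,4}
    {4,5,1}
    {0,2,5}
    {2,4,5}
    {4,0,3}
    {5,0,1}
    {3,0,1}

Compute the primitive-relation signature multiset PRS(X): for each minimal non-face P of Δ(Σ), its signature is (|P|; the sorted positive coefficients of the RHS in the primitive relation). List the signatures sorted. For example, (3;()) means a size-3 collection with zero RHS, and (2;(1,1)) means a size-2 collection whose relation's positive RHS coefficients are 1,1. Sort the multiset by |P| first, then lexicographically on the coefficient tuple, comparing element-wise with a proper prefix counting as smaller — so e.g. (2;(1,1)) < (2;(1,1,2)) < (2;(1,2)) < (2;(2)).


Δ(Σ) — 6 vertices, 5 min non-faces:

  • {1,2}:  v_{1} + v_{2} = v_{5}  ⇒ sig = (2;(1))
  • {2,3}:  v_{2} + v_{3} = v_{4}  ⇒ sig = (2;(1))
  • {3,5}:  v_{3} + v_{5} = v_{1} + v_{4}  ⇒ sig = (2;(1,1))
  • {0,1,4}:  v_{0} + v_{1} + v_{4} = 0  ⇒ sig = (3;())
  • {0,4,5}:  v_{0} + v_{4} + v_{5} = v_{2}  ⇒ sig = (3;(1))

Hence PRS(X_Σ) =
{ (2;(1)) ×2,  (2;(1,1)),  (3;()),  (3;(1)) }


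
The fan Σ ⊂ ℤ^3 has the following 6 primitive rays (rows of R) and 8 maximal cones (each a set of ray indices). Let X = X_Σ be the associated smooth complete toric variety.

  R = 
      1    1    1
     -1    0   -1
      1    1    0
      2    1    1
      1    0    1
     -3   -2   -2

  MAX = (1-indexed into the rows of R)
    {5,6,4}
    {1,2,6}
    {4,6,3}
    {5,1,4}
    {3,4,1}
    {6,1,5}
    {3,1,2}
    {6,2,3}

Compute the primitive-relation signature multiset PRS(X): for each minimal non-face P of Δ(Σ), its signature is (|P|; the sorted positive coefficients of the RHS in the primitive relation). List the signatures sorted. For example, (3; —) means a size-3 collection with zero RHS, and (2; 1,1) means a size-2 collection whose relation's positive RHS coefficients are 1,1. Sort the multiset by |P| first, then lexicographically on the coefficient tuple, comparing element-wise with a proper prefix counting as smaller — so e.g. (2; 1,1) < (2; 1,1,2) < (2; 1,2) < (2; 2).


Σ has 5 primitive collections:

  P={2,5}:  v_{2} + v_{5} = 0 — sig = (2; —)
  P={2,4}:  v_{2} + v_{4} = v_{3} — sig = (2; 1)
  P={3,5}:  v_{3} + v_{5} = v_{4} — sig = (2; 1)
  P={1,4,6}:  v_{1} + v_{4} + v_{6} = 0 — sig = (3; —)
  P={1,3,6}:  v_{1} + v_{3} + v_{6} = v_{2} — sig = (3; 1)

so the primitive-relation signature multiset is
    (2; —)
    (2; 1)
    (2; 1)
    (3; —)
    (3; 1)


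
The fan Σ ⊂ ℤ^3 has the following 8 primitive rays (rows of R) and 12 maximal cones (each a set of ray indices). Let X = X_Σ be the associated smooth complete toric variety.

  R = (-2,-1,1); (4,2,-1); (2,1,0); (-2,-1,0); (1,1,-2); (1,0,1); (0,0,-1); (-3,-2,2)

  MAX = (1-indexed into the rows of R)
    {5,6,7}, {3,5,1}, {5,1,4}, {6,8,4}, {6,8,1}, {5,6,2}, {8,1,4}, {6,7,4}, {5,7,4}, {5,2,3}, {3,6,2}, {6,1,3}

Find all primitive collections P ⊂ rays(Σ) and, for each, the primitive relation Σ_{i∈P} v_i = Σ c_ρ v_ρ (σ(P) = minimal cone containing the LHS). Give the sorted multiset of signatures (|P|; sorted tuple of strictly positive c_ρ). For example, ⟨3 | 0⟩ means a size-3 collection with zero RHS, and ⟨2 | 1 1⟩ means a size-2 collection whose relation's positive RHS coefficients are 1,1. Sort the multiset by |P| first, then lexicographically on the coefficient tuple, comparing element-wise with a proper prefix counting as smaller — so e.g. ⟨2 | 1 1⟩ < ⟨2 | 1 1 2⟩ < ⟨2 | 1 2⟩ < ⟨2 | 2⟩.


Σ has 14 primitive collections:

  • {3,4}:  v_{3} + v_{4} = 0 ; sig = ⟨2 | 0⟩
  • {1,2}:  v_{1} + v_{2} = v_{3} ; sig = ⟨2 | 1⟩
  • {1,7}:  v_{1} + v_{7} = v_{4} ; sig = ⟨2 | 1⟩
  • {2,8}:  v_{2} + v_{8} = v_{6} ; sig = ⟨2 | 1⟩
  • {5,8}:  v_{5} + v_{8} = v_{4} ; sig = ⟨2 | 1⟩
  • {2,4}:  v_{2} + v_{4} = v_{5} + v_{6} ; sig = ⟨2 | 1 1⟩
  • {3,7}:  v_{3} + v_{7} = v_{5} + v_{6} ; sig = ⟨2 | 1 1⟩
  • {3,8}:  v_{3} + v_{8} = v_{1} + v_{6} ; sig = ⟨2 | 1 1⟩
  • {7,8}:  v_{7} + v_{8} = 2·v_{4} + v_{6} ; sig = ⟨2 | 1 2⟩
  • {2,7}:  v_{2} + v_{7} = 2·v_{5} + 2·v_{6} ; sig = ⟨2 | 2 2⟩
  • {1,5,6}:  v_{1} + v_{5} + v_{6} = 0 ; sig = ⟨3 | 0⟩
  • {1,4,6}:  v_{1} + v_{4} + v_{6} = v_{8} ; sig = ⟨3 | 1⟩
  • {3,5,6}:  v_{3} + v_{5} + v_{6} = v_{2} ; sig = ⟨3 | 1⟩
  • {4,5,6}:  v_{4} + v_{5} + v_{6} = v_{7} ; sig = ⟨3 | 1⟩

Hence PRS(X_Σ) =
    |P|=2: 10 collections, coeffs (), (1), (1), (1), (1), (1,1), (1,1), (1,1), (1,2), (2,2)
    |P|=3: 4 collections, coeffs (), (1), (1), (1)


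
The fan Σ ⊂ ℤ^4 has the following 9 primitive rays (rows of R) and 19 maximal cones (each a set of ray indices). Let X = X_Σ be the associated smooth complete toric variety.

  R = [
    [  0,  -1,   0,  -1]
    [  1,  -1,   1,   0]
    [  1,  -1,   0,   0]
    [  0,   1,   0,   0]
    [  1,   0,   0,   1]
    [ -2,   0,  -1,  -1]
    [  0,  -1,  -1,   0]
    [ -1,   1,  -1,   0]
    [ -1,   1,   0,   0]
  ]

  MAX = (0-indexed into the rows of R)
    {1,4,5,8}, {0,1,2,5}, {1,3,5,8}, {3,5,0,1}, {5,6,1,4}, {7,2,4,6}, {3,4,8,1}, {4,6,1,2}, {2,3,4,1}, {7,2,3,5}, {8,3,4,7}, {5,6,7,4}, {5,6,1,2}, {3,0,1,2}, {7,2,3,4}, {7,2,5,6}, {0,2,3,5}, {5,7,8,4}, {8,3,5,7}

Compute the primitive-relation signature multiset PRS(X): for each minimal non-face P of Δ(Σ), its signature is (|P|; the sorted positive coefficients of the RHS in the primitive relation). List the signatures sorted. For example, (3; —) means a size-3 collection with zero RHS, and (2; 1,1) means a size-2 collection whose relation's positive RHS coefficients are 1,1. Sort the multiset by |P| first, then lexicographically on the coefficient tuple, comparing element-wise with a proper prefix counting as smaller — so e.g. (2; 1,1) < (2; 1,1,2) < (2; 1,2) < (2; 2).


11 collections generate NE(X_Σ); each relation:

  P = {1,7}:  v_{1} + v_{7} = 0  so sig = (2; —)
  P = {2,8}:  v_{2} + v_{8} = 0  so sig = (2; —)
  P = {0,4}:  v_{0} + v_{4} = v_{2}  so sig = (2; 1)
  P = {3,6}:  v_{3} + v_{6} = v_{2} + v_{7}  so sig = (2; 1,1)
  P = {6,8}:  v_{6} + v_{8} = v_{4} + v_{5}  so sig = (2; 1,1)
  P = {0,7}:  v_{0} + v_{7} = v_{2} + v_{3} + v_{5}  so sig = (2; 1,1,1)
  P = {0,8}:  v_{0} + v_{8} = v_{1} + v_{3} + v_{5}  so sig = (2; 1,1,1)
  P = {0,6}:  v_{0} + v_{6} = 2·v_{2} + v_{5}  so sig = (2; 1,2)
  P = {2,4,5}:  v_{2} + v_{4} + v_{5} = v_{6}  so sig = (3; 1)
  P = {3,4,5}:  v_{3} + v_{4} + v_{5} = v_{7}  so sig = (3; 1)
  P = {1,2,3,5}:  v_{1} + v_{2} + v_{3} + v_{5} = v_{0}  so sig = (4; 1)

Signatures (|P|; sorted positive RHS coefficients), sorted:
{ (2; —) ×2,  (2; 1),  (2; 1,1) ×2,  (2; 1,1,1) ×2,  (2; 1,2),  (3; 1) ×2,  (4; 1) }


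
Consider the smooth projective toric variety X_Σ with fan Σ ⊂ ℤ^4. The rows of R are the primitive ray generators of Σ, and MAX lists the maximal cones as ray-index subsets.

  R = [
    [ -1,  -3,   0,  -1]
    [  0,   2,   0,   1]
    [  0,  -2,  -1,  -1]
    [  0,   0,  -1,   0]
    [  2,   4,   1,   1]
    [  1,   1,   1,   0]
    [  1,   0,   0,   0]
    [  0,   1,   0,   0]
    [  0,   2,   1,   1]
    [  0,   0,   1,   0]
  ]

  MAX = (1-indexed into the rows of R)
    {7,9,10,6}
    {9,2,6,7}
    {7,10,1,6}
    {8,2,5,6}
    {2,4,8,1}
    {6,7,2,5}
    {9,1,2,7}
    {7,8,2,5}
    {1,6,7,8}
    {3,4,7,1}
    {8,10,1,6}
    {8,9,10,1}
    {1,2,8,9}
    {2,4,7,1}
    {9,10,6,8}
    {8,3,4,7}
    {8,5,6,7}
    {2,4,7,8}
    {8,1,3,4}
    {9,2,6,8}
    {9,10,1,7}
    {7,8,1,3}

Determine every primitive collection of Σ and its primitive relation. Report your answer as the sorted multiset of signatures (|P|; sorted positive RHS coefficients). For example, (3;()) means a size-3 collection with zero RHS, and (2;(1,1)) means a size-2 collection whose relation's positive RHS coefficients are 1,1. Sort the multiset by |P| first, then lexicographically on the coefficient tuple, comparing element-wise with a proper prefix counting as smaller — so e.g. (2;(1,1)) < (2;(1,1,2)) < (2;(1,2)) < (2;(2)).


|primitive collections| = 20. Relations:

  • {3,9}:  v_{3} + v_{9} = 0  ⇒ sig = (2;())
  • {4,10}:  v_{4} + v_{10} = 0  ⇒ sig = (2;())
  • {1,5}:  v_{1} + v_{5} = v_{6}  ⇒ sig = (2;(1))
  • {2,3}:  v_{2} + v_{3} = v_{4}  ⇒ sig = (2;(1))
  • {2,10}:  v_{2} + v_{10} = v_{9}  ⇒ sig = (2;(1))
  • {4,9}:  v_{4} + v_{9} = v_{2}  ⇒ sig = (2;(1))
  • {4,6}:  v_{4} + v_{6} = v_{7} + v_{8}  ⇒ sig = (2;(1,1))
  • {3,10}:  v_{3} + v_{10} = v_{1} + v_{7} + v_{8}  ⇒ sig = (2;(1,1,1))
  • {5,10}:  v_{5} + v_{10} = v_{2} + 2·v_{6}  ⇒ sig = (2;(1,2))
  • {3,6}:  v_{3} + v_{6} = v_{1} + 2·v_{7} + 2·v_{8}  ⇒ sig = (2;(1,2,2))
  • {4,5}:  v_{4} + v_{5} = v_{2} + 2·v_{7} + 2·v_{8}  ⇒ sig = (2;(1,2,2))
  • {3,5}:  v_{3} + v_{5} = 2·v_{7} + 2·v_{8}  ⇒ sig = (2;(2,2))
  • {5,9}:  v_{5} + v_{9} = 2·v_{2} + 2·v_{6}  ⇒ sig = (2;(2,2))
  • {1,2,6}:  v_{1} + v_{2} + v_{6} = v_{10}  ⇒ sig = (3;(1))
  • {7,8,10}:  v_{7} + v_{8} + v_{10} = v_{6}  ⇒ sig = (3;(1))
  • {7,8,9}:  v_{7} + v_{8} + v_{9} = v_{2} + v_{6}  ⇒ sig = (3;(1,1))
  • {1,6,9}:  v_{1} + v_{6} + v_{9} = 2·v_{10}  ⇒ sig = (3;(2))
  • {1,2,7,8}:  v_{1} + v_{2} + v_{7} + v_{8} = 0  ⇒ sig = (4;())
  • {1,4,7,8}:  v_{1} + v_{4} + v_{7} + v_{8} = v_{3}  ⇒ sig = (4;(1))
  • {2,6,7,8}:  v_{2} + v_{6} + v_{7} + v_{8} = v_{5}  ⇒ sig = (4;(1))

Signatures (|P|; sorted positive RHS coefficients), sorted:
[(2;()), (2;()), (2;(1)), (2;(1)), (2;(1)), (2;(1)), (2;(1,1)), (2;(1,1,1)), (2;(1,2)), (2;(1,2,2)), (2;(1,2,2)), (2;(2,2)), (2;(2,2)), (3;(1)), (3;(1)), (3;(1,1)), (3;(2)), (4;()), (4;(1)), (4;(1))]


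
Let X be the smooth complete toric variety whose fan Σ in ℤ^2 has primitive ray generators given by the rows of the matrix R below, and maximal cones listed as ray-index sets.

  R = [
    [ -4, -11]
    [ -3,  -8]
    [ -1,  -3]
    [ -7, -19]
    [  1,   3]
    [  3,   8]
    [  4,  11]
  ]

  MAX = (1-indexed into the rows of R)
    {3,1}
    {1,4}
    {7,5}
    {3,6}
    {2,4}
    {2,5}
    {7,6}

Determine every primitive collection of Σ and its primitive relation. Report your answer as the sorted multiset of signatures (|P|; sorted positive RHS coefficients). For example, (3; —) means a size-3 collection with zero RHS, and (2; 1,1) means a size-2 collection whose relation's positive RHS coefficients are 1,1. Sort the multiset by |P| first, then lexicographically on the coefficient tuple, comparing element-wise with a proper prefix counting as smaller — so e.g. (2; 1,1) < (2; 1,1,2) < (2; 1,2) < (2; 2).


The 14 primitive collections of Σ (r=7, n=2):

  P={1,7}:  v_{1} + v_{7} = 0 — sig = (2; —)
  P={2,6}:  v_{2} + v_{6} = 0 — sig = (2; —)
  P={3,5}:  v_{3} + v_{5} = 0 — sig = (2; —)
  P={1,2}:  v_{1} + v_{2} = v_{4} — sig = (2; 1)
  P={1,5}:  v_{1} + v_{5} = v_{2} — sig = (2; 1)
  P={1,6}:  v_{1} + v_{6} = v_{3} — sig = (2; 1)
  P={2,3}:  v_{2} + v_{3} = v_{1} — sig = (2; 1)
  P={2,7}:  v_{2} + v_{7} = v_{5} — sig = (2; 1)
  P={3,7}:  v_{3} + v_{7} = v_{6} — sig = (2; 1)
  P={4,6}:  v_{4} + v_{6} = v_{1} — sig = (2; 1)
  P={4,7}:  v_{4} + v_{7} = v_{2} — sig = (2; 1)
  P={5,6}:  v_{5} + v_{6} = v_{7} — sig = (2; 1)
  P={3,4}:  v_{3} + v_{4} = 2·v_{1} — sig = (2; 2)
  P={4,5}:  v_{4} + v_{5} = 2·v_{2} — sig = (2; 2)

so the primitive-relation signature multiset is
[(2; —), (2; —), (2; —), (2; 1), (2; 1), (2; 1), (2; 1), (2; 1), (2; 1), (2; 1), (2; 1), (2; 1), (2; 2), (2; 2)]


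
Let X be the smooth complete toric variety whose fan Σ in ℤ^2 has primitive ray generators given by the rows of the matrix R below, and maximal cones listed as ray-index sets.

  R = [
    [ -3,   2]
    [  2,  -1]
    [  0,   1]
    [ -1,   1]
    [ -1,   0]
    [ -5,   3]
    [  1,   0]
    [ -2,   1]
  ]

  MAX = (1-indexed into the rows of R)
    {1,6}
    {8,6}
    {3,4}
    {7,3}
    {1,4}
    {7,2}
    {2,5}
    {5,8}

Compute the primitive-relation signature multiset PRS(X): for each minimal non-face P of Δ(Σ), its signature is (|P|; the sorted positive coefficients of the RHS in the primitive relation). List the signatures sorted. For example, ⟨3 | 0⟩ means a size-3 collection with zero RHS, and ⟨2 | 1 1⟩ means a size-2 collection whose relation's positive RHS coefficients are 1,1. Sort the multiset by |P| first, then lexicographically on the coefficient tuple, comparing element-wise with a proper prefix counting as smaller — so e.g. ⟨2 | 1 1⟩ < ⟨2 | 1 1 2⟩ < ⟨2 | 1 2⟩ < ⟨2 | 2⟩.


Δ(Σ) — 8 vertices, 20 min non-faces:

  {2,8}:  v_{2} + v_{8} = 0  →  sig = ⟨2 | 0⟩
  {5,7}:  v_{5} + v_{7} = 0  →  sig = ⟨2 | 0⟩
  {1,2}:  v_{1} + v_{2} = v_{4}  →  sig = ⟨2 | 1⟩
  {1,8}:  v_{1} + v_{8} = v_{6}  →  sig = ⟨2 | 1⟩
  {2,4}:  v_{2} + v_{4} = v_{7}  →  sig = ⟨2 | 1⟩
  {2,6}:  v_{2} + v_{6} = v_{1}  →  sig = ⟨2 | 1⟩
  {3,5}:  v_{3} + v_{5} = v_{4}  →  sig = ⟨2 | 1⟩
  {4,5}:  v_{4} + v_{5} = v_{8}  →  sig = ⟨2 | 1⟩
  {4,7}:  v_{4} + v_{7} = v_{3}  →  sig = ⟨2 | 1⟩
  {4,8}:  v_{4} + v_{8} = v_{1}  →  sig = ⟨2 | 1⟩
  {7,8}:  v_{7} + v_{8} = v_{4}  →  sig = ⟨2 | 1⟩
  {6,7}:  v_{6} + v_{7} = v_{1} + v_{4}  →  sig = ⟨2 | 1 1⟩
  {3,6}:  v_{3} + v_{6} = v_{1} + 2·v_{4}  →  sig = ⟨2 | 1 2⟩
  {1,5}:  v_{1} + v_{5} = 2·v_{8}  →  sig = ⟨2 | 2⟩
  {1,7}:  v_{1} + v_{7} = 2·v_{4}  →  sig = ⟨2 | 2⟩
  {2,3}:  v_{2} + v_{3} = 2·v_{7}  →  sig = ⟨2 | 2⟩
  {3,8}:  v_{3} + v_{8} = 2·v_{4}  →  sig = ⟨2 | 2⟩
  {4,6}:  v_{4} + v_{6} = 2·v_{1}  →  sig = ⟨2 | 2⟩
  {1,3}:  v_{1} + v_{3} = 3·v_{4}  →  sig = ⟨2 | 3⟩
  {5,6}:  v_{5} + v_{6} = 3·v_{8}  →  sig = ⟨2 | 3⟩

Signatures (|P|; sorted positive RHS coefficients), sorted:
{ ⟨2 | 0⟩ ×2,  ⟨2 | 1⟩ ×9,  ⟨2 | 1 1⟩,  ⟨2 | 1 2⟩,  ⟨2 | 2⟩ ×5,  ⟨2 | 3⟩ ×2 }


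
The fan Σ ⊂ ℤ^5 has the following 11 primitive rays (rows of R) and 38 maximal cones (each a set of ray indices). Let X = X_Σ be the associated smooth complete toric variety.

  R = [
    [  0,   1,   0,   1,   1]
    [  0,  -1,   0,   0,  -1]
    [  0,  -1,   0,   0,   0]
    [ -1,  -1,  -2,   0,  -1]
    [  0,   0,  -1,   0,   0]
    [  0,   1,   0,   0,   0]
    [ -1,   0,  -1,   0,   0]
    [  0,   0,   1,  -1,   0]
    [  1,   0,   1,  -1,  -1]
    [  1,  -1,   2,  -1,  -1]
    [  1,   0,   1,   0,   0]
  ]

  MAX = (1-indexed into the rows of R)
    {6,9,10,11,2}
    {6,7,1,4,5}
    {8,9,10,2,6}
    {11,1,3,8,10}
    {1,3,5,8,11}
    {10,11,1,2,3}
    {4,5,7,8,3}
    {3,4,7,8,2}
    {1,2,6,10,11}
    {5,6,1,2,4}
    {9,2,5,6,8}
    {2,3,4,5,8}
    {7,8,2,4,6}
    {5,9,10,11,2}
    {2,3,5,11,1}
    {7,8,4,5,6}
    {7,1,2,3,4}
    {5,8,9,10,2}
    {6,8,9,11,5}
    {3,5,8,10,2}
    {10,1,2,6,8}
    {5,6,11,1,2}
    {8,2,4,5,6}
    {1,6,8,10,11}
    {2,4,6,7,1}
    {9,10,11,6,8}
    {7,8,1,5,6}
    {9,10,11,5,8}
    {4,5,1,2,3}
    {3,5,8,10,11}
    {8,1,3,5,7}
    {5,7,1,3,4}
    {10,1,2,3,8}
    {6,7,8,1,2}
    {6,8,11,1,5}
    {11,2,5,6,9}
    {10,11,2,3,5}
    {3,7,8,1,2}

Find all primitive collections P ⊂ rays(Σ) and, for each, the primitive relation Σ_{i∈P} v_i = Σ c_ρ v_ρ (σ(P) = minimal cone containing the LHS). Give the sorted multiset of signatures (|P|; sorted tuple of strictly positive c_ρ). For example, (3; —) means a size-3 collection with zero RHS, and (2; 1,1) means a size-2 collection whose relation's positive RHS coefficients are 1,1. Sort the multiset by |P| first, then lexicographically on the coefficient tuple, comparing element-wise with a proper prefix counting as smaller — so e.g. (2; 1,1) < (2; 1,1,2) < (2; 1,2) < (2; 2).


Σ has 15 primitive collections:

  {3,6}:  v_{3} + v_{6} = 0  so sig = (2; —)
  {7,11}:  v_{7} + v_{11} = 0  so sig = (2; —)
  {1,9}:  v_{1} + v_{9} = v_{6} + v_{11}  so sig = (2; 1,1)
  {3,9}:  v_{3} + v_{9} = v_{5} + v_{10}  so sig = (2; 1,1)
  {4,11}:  v_{4} + v_{11} = v_{2} + v_{5}  so sig = (2; 1,1)
  {7,10}:  v_{7} + v_{10} = v_{2} + v_{8}  so sig = (2; 1,1)
  {7,9}:  v_{7} + v_{9} = v_{2} + v_{5} + v_{6} + v_{8}  so sig = (2; 1,1,1,1)
  {4,10}:  v_{4} + v_{10} = 2·v_{2} + v_{5} + v_{8}  so sig = (2; 1,1,2)
  {4,9}:  v_{4} + v_{9} = 2·v_{2} + 2·v_{5} + v_{6} + v_{8}  so sig = (2; 1,1,2,2)
  {1,4,8}:  v_{1} + v_{4} + v_{8} = v_{7}  so sig = (3; 1)
  {1,5,10}:  v_{1} + v_{5} + v_{10} = v_{11}  so sig = (3; 1)
  {2,5,7}:  v_{2} + v_{5} + v_{7} = v_{4}  so sig = (3; 1)
  {2,8,11}:  v_{2} + v_{8} + v_{11} = v_{10}  so sig = (3; 1)
  {5,6,10}:  v_{5} + v_{6} + v_{10} = v_{9}  so sig = (3; 1)
  {1,2,5,8}:  v_{1} + v_{2} + v_{5} + v_{8} = 0  so sig = (4; —)

Hence PRS(X_Σ) =
[(2; —), (2; —), (2; 1,1), (2; 1,1), (2; 1,1), (2; 1,1), (2; 1,1,1,1), (2; 1,1,2), (2; 1,1,2,2), (3; 1), (3; 1), (3; 1), (3; 1), (3; 1), (4; —)]


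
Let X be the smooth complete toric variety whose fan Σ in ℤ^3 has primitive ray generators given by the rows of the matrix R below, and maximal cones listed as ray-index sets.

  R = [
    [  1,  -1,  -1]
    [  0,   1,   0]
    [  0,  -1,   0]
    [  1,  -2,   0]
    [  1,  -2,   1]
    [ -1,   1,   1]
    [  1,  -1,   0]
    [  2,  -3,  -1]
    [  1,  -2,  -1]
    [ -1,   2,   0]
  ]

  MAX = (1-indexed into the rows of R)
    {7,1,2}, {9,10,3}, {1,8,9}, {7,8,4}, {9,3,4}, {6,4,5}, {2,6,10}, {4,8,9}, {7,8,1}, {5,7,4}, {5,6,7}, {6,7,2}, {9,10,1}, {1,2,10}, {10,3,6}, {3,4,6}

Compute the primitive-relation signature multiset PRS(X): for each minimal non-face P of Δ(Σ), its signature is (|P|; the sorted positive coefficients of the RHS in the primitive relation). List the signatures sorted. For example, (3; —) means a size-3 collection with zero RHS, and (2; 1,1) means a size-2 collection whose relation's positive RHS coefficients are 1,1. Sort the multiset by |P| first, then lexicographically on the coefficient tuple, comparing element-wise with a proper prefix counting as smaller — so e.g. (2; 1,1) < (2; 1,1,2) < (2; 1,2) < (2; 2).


22 collections generate NE(X_Σ); each relation:

  • {1,6}:  v_{1} + v_{6} = 0  →  sig = (2; —)
  • {2,3}:  v_{2} + v_{3} = 0  →  sig = (2; —)
  • {4,10}:  v_{4} + v_{10} = 0  →  sig = (2; —)
  • {1,3}:  v_{1} + v_{3} = v_{9}  →  sig = (2; 1)
  • {1,4}:  v_{1} + v_{4} = v_{8}  →  sig = (2; 1)
  • {2,4}:  v_{2} + v_{4} = v_{7}  →  sig = (2; 1)
  • {2,9}:  v_{2} + v_{9} = v_{1}  →  sig = (2; 1)
  • {3,7}:  v_{3} + v_{7} = v_{4}  →  sig = (2; 1)
  • {6,8}:  v_{6} + v_{8} = v_{4}  →  sig = (2; 1)
  • {6,9}:  v_{6} + v_{9} = v_{3}  →  sig = (2; 1)
  • {7,9}:  v_{7} + v_{9} = v_{8}  →  sig = (2; 1)
  • {7,10}:  v_{7} + v_{10} = v_{2}  →  sig = (2; 1)
  • {8,10}:  v_{8} + v_{10} = v_{1}  →  sig = (2; 1)
  • {1,5}:  v_{1} + v_{5} = v_{4} + v_{7}  →  sig = (2; 1,1)
  • {2,8}:  v_{2} + v_{8} = v_{1} + v_{7}  →  sig = (2; 1,1)
  • {3,8}:  v_{3} + v_{8} = v_{4} + v_{9}  →  sig = (2; 1,1)
  • {5,10}:  v_{5} + v_{10} = v_{6} + v_{7}  →  sig = (2; 1,1)
  • {2,5}:  v_{2} + v_{5} = v_{6} + 2·v_{7}  →  sig = (2; 1,2)
  • {3,5}:  v_{3} + v_{5} = 2·v_{4} + v_{6}  →  sig = (2; 1,2)
  • {5,8}:  v_{5} + v_{8} = 2·v_{4} + v_{7}  →  sig = (2; 1,2)
  • {5,9}:  v_{5} + v_{9} = 2·v_{4}  →  sig = (2; 2)
  • {4,6,7}:  v_{4} + v_{6} + v_{7} = v_{5}  →  sig = (3; 1)

Signatures (|P|; sorted positive RHS coefficients), sorted:
    (2; —)
    (2; —)
    (2; —)
    (2; 1)
    (2; 1)
    (2; 1)
    (2; 1)
    (2; 1)
    (2; 1)
    (2; 1)
    (2; 1)
    (2; 1)
    (2; 1)
    (2; 1,1)
    (2; 1,1)
    (2; 1,1)
    (2; 1,1)
    (2; 1,2)
    (2; 1,2)
    (2; 1,2)
    (2; 2)
    (3; 1)


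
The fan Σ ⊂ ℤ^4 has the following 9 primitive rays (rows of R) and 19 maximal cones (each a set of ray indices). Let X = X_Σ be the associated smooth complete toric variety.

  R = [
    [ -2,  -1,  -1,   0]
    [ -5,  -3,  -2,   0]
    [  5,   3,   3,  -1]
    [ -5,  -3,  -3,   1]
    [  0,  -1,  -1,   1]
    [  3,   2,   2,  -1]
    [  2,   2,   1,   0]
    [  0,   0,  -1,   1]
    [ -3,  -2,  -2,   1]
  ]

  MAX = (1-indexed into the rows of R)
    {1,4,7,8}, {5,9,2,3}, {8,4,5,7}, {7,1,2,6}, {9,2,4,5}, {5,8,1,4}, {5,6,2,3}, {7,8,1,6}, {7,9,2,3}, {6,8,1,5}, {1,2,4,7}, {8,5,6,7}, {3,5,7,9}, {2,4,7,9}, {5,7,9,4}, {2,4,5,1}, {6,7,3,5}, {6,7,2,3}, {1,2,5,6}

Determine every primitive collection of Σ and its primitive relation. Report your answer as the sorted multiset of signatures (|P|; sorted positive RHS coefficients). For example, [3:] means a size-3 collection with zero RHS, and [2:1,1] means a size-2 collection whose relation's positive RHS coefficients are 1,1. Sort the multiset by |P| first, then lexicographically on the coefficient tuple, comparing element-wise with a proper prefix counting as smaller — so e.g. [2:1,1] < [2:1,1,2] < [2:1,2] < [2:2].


Primitive collections (10):

  P={3,4}:  v_{3} + v_{4} = 0 ; sig = [2:]
  P={6,9}:  v_{6} + v_{9} = 0 ; sig = [2:]
  P={1,3}:  v_{1} + v_{3} = v_{6} ; sig = [2:1]
  P={1,9}:  v_{1} + v_{9} = v_{4} ; sig = [2:1]
  P={2,8}:  v_{2} + v_{8} = v_{4} ; sig = [2:1]
  P={4,6}:  v_{4} + v_{6} = v_{1} ; sig = [2:1]
  P={3,8}:  v_{3} + v_{8} = v_{5} + v_{6} + v_{7} ; sig = [2:1,1,1]
  P={8,9}:  v_{8} + v_{9} = v_{4} + v_{5} + v_{7} ; sig = [2:1,1,1]
  P={1,5,7}:  v_{1} + v_{5} + v_{7} = v_{8} ; sig = [3:1]
  P={2,5,7}:  v_{2} + v_{5} + v_{7} = v_{9} ; sig = [3:1]

Sorted signature multiset PRS(X):
    |P|=2: 8 collections, coeffs (), (), (1), (1), (1), (1), (1,1,1), (1,1,1)
    |P|=3: 2 collections, coeffs (1), (1)


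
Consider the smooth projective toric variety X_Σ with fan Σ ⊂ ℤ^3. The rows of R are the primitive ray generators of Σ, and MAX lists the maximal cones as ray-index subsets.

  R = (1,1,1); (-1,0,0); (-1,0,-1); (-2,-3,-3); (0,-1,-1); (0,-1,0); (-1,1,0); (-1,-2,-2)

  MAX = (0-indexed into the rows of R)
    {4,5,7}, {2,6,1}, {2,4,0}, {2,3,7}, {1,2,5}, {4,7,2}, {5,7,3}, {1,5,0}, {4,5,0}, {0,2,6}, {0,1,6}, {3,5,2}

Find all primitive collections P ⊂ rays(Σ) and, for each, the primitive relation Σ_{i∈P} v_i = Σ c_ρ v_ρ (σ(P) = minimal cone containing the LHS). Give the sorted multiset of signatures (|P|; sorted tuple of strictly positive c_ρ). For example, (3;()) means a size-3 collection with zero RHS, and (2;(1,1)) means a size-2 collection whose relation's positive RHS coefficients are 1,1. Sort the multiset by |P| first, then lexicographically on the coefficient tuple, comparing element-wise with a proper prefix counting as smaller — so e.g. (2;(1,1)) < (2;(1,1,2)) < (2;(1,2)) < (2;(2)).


The 14 primitive collections of Σ (r=8, n=3):

  P={0,3}:  v_{0} + v_{3} = v_{7}  ⟹  sig = (2;(1))
  P={0,7}:  v_{0} + v_{7} = v_{4}  ⟹  sig = (2;(1))
  P={4,6}:  v_{4} + v_{6} = v_{2}  ⟹  sig = (2;(1))
  P={5,6}:  v_{5} + v_{6} = v_{1}  ⟹  sig = (2;(1))
  P={1,4}:  v_{1} + v_{4} = v_{2} + v_{5}  ⟹  sig = (2;(1,1))
  P={6,7}:  v_{6} + v_{7} = 2·v_{2} + v_{5}  ⟹  sig = (2;(1,2))
  P={3,4}:  v_{3} + v_{4} = 2·v_{7}  ⟹  sig = (2;(2))
  P={1,7}:  v_{1} + v_{7} = 2·v_{2} + 2·v_{5}  ⟹  sig = (2;(2,2))
  P={3,6}:  v_{3} + v_{6} = 3·v_{2} + 2·v_{5}  ⟹  sig = (2;(2,3))
  P={1,3}:  v_{1} + v_{3} = 3·v_{2} + 3·v_{5}  ⟹  sig = (2;(3,3))
  P={0,2,5}:  v_{0} + v_{2} + v_{5} = 0  ⟹  sig = (3;())
  P={0,1,2}:  v_{0} + v_{1} + v_{2} = v_{6}  ⟹  sig = (3;(1))
  P={2,4,5}:  v_{2} + v_{4} + v_{5} = v_{7}  ⟹  sig = (3;(1))
  P={2,5,7}:  v_{2} + v_{5} + v_{7} = v_{3}  ⟹  sig = (3;(1))

so the primitive-relation signature multiset is
[(2;(1)), (2;(1)), (2;(1)), (2;(1)), (2;(1,1)), (2;(1,2)), (2;(2)), (2;(2,2)), (2;(2,3)), (2;(3,3)), (3;()), (3;(1)), (3;(1)), (3;(1))]


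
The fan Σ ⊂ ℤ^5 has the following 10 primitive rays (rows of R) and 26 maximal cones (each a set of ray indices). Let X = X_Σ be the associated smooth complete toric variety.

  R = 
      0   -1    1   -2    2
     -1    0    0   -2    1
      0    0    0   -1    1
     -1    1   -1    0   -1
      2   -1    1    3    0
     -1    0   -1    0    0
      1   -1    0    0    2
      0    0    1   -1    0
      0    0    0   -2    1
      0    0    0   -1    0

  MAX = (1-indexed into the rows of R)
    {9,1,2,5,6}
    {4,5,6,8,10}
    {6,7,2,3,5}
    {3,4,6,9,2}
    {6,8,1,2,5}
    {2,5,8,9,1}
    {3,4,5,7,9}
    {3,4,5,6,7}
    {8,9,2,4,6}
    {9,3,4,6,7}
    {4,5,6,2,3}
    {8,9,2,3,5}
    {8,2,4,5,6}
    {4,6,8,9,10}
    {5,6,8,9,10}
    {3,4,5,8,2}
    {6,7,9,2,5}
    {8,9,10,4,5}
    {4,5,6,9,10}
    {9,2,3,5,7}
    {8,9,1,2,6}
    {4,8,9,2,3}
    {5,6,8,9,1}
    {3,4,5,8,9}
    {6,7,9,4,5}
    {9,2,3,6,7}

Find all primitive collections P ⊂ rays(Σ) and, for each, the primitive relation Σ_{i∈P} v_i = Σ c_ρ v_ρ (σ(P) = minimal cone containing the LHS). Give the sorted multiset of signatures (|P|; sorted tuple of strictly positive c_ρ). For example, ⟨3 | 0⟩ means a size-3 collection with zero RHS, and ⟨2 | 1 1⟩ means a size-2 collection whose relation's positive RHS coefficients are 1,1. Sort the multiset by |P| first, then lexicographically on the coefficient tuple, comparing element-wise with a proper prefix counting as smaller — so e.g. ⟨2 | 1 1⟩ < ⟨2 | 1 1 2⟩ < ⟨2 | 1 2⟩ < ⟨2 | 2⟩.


14 collections generate NE(X_Σ); each relation:

  P = {1,4}:  v_{1} + v_{4} = v_{2} — sig = ⟨2 | 1⟩
  P = {3,10}:  v_{3} + v_{10} = v_{9} — sig = ⟨2 | 1⟩
  P = {2,10}:  v_{2} + v_{10} = v_{6} + v_{8} + v_{9} — sig = ⟨2 | 1 1 1⟩
  P = {7,8}:  v_{7} + v_{8} = v_{2} + v_{5} + v_{9} — sig = ⟨2 | 1 1 1⟩
  P = {1,3}:  v_{1} + v_{3} = 2·v_{2} + v_{5} + v_{9} — sig = ⟨2 | 1 1 2⟩
  P = {7,10}:  v_{7} + v_{10} = v_{5} + v_{6} + 2·v_{9} — sig = ⟨2 | 1 1 2⟩
  P = {1,7}:  v_{1} + v_{7} = 2·v_{2} + 2·v_{5} + v_{6} + 2·v_{9} — sig = ⟨2 | 1 2 2 2⟩
  P = {1,10}:  v_{1} + v_{10} = v_{5} + 2·v_{6} + 2·v_{8} + 2·v_{9} — sig = ⟨2 | 1 2 2 2⟩
  P = {3,6,8}:  v_{3} + v_{6} + v_{8} = v_{2} — sig = ⟨3 | 1⟩
  P = {2,4,7}:  v_{2} + v_{4} + v_{7} = 2·v_{3} + v_{6} — sig = ⟨3 | 1 2⟩
  P = {2,4,5,9}:  v_{2} + v_{4} + v_{5} + v_{9} = v_{3} — sig = ⟨4 | 1⟩
  P = {3,5,6,9}:  v_{3} + v_{5} + v_{6} + v_{9} = v_{7} — sig = ⟨4 | 1⟩
  P = {4,5,6,8,9}:  v_{4} + v_{5} + v_{6} + v_{8} + v_{9} = 0 — sig = ⟨5 | 0⟩
  P = {2,5,6,8,9}:  v_{2} + v_{5} + v_{6} + v_{8} + v_{9} = v_{1} — sig = ⟨5 | 1⟩

Signatures (|P|; sorted positive RHS coefficients), sorted:
[⟨2 | 1⟩, ⟨2 | 1⟩, ⟨2 | 1 1 1⟩, ⟨2 | 1 1 1⟩, ⟨2 | 1 1 2⟩, ⟨2 | 1 1 2⟩, ⟨2 | 1 2 2 2⟩, ⟨2 | 1 2 2 2⟩, ⟨3 | 1⟩, ⟨3 | 1 2⟩, ⟨4 | 1⟩, ⟨4 | 1⟩, ⟨5 | 0⟩, ⟨5 | 1⟩]


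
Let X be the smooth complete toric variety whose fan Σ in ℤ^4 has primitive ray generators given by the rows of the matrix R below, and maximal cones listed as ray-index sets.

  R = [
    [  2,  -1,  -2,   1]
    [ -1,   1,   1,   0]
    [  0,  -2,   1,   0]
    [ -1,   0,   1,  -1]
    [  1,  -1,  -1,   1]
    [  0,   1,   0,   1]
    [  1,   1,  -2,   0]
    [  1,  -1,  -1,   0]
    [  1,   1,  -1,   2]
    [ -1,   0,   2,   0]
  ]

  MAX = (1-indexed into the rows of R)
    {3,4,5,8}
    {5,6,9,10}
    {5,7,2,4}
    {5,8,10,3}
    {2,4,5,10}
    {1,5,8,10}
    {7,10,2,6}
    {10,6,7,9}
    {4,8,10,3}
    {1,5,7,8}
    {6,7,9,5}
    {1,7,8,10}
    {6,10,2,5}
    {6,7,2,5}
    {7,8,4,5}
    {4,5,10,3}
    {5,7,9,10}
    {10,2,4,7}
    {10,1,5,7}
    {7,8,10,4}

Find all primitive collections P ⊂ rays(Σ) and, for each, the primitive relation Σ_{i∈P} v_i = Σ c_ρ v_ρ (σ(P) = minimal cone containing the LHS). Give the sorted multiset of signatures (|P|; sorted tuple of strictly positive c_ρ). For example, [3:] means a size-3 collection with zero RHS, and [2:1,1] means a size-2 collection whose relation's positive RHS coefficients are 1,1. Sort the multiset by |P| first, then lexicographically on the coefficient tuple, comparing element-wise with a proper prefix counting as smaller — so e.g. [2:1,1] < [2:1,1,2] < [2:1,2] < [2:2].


Δ(Σ) — 10 vertices, 20 min non-faces:

  P = {2,8}:  v_{2} + v_{8} = 0  →  sig = [2:]
  P = {1,4}:  v_{1} + v_{4} = v_{8}  →  sig = [2:1]
  P = {3,7}:  v_{3} + v_{7} = v_{8}  →  sig = [2:1]
  P = {4,6}:  v_{4} + v_{6} = v_{2}  →  sig = [2:1]
  P = {4,9}:  v_{4} + v_{9} = v_{6}  →  sig = [2:1]
  P = {3,6}:  v_{3} + v_{6} = v_{5} + v_{10}  →  sig = [2:1,1]
  P = {1,2}:  v_{1} + v_{2} = v_{5} + v_{7} + v_{10}  →  sig = [2:1,1,1]
  P = {2,3}:  v_{2} + v_{3} = v_{4} + v_{5} + v_{10}  →  sig = [2:1,1,1]
  P = {6,8}:  v_{6} + v_{8} = v_{5} + v_{7} + v_{10}  →  sig = [2:1,1,1]
  P = {1,3}:  v_{1} + v_{3} = v_{5} + 2·v_{8} + v_{10}  →  sig = [2:1,1,2]
  P = {3,9}:  v_{3} + v_{9} = 2·v_{5} + v_{7} + 2·v_{10}  →  sig = [2:1,2,2]
  P = {2,9}:  v_{2} + v_{9} = 2·v_{6}  →  sig = [2:2]
  P = {1,6}:  v_{1} + v_{6} = 2·v_{5} + 2·v_{7} + 2·v_{10}  →  sig = [2:2,2,2]
  P = {8,9}:  v_{8} + v_{9} = 2·v_{5} + 2·v_{7} + 2·v_{10}  →  sig = [2:2,2,2]
  P = {1,9}:  v_{1} + v_{9} = 3·v_{5} + 3·v_{7} + 3·v_{10}  →  sig = [2:3,3,3]
  P = {4,5,7,10}:  v_{4} + v_{5} + v_{7} + v_{10} = 0  →  sig = [4:]
  P = {2,5,7,10}:  v_{2} + v_{5} + v_{7} + v_{10} = v_{6}  →  sig = [4:1]
  P = {4,5,8,10}:  v_{4} + v_{5} + v_{8} + v_{10} = v_{3}  →  sig = [4:1]
  P = {5,6,7,10}:  v_{5} + v_{6} + v_{7} + v_{10} = v_{9}  →  sig = [4:1]
  P = {5,7,8,10}:  v_{5} + v_{7} + v_{8} + v_{10} = v_{1}  →  sig = [4:1]

Hence PRS(X_Σ) =
    |P|=2: 15 collections, coeffs (), (1), (1), (1), (1), (1,1), (1,1,1), (1,1,1), (1,1,1), (1,1,2), (1,2,2), (2), (2,2,2), (2,2,2), (3,3,3)
    |P|=4: 5 collections, coeffs (), (1), (1), (1), (1)
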